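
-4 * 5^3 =-500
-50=-50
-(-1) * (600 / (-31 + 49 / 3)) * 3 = -1350 / 11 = -122.73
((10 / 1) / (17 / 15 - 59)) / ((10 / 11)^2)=-363 / 1736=-0.21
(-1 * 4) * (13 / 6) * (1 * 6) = -52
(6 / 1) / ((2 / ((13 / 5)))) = 39 / 5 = 7.80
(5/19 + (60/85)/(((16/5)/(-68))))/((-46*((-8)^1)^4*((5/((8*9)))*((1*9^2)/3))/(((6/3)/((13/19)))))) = 7/57408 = 0.00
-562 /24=-281 /12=-23.42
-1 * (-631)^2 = -398161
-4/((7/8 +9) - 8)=-32/15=-2.13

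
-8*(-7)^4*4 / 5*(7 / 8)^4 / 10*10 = -5764801 / 640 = -9007.50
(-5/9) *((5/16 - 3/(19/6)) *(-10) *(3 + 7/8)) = -149575/10944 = -13.67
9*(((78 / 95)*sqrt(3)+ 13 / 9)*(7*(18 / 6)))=14742*sqrt(3) / 95+ 273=541.78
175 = 175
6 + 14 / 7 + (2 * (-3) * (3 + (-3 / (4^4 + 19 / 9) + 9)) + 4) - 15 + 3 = -167094 / 2323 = -71.93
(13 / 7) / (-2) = -13 / 14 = -0.93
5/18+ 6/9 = 17/18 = 0.94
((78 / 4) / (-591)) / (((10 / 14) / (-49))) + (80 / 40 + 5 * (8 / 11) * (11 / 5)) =24159 / 1970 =12.26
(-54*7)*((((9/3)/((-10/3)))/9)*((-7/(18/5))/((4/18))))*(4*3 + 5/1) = -22491/4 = -5622.75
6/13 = 0.46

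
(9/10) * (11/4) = 99/40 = 2.48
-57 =-57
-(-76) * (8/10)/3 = 304/15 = 20.27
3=3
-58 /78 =-29 /39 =-0.74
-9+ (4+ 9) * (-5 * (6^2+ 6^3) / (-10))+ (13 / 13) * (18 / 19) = 30969 / 19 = 1629.95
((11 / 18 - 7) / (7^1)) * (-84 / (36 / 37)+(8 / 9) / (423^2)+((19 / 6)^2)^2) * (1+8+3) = -42143659115 / 270540648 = -155.78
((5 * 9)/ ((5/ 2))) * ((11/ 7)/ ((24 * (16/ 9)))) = 297/ 448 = 0.66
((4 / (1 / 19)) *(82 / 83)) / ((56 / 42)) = 4674 / 83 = 56.31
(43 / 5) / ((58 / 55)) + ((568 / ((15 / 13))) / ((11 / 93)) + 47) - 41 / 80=107605937 / 25520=4216.53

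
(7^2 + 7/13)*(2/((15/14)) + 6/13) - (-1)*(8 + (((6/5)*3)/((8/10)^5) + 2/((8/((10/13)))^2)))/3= 157918757/1297920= 121.67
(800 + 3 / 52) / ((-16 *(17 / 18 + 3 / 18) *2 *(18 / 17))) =-707251 / 33280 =-21.25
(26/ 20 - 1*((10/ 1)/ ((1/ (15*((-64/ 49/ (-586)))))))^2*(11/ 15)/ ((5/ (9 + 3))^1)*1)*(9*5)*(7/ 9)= 2274100837/ 58892414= 38.61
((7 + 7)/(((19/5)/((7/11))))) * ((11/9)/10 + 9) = 40229/1881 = 21.39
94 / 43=2.19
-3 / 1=-3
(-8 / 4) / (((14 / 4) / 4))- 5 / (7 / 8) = -8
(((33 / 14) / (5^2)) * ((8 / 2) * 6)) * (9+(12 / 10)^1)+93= 101571 / 875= 116.08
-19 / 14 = -1.36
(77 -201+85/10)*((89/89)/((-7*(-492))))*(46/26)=-253/4264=-0.06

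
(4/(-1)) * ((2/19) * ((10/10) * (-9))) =72/19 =3.79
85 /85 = 1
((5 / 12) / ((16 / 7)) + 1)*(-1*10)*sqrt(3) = -20.48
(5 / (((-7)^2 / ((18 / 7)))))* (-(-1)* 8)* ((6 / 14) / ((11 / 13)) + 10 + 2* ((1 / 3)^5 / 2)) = 15733120 / 713097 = 22.06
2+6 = 8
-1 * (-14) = 14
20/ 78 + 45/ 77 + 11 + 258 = 810332/ 3003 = 269.84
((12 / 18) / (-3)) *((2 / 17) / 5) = -4 / 765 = -0.01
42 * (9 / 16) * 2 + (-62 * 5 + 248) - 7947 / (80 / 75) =-119441 / 16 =-7465.06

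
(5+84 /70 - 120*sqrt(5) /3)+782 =3941 /5 - 40*sqrt(5) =698.76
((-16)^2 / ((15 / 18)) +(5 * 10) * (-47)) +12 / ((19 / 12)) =-193346 / 95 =-2035.22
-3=-3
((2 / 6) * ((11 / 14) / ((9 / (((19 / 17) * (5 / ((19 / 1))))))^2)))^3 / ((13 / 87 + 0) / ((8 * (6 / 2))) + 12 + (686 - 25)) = 603109375 / 18548702511070344301017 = 0.00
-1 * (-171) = 171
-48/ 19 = -2.53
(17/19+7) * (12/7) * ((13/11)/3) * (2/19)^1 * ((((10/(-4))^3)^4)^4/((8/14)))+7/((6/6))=3463895836830488408077770786349885583/279434283129503744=12396101859932293297.78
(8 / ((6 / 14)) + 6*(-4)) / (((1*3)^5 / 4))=-64 / 729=-0.09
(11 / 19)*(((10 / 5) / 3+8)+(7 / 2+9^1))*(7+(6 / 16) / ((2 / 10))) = 99187 / 912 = 108.76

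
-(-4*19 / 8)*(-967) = -18373 / 2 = -9186.50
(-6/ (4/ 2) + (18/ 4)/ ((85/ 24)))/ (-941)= 147/ 79985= 0.00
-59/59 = -1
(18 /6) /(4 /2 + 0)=3 /2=1.50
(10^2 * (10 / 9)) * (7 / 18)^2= 12250 / 729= 16.80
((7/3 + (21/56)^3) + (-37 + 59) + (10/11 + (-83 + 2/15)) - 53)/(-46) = 9341081/3886080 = 2.40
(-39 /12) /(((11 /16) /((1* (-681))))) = 35412 /11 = 3219.27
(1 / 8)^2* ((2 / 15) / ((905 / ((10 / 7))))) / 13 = 0.00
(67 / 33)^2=4.12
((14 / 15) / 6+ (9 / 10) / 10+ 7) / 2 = 6521 / 1800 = 3.62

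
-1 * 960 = -960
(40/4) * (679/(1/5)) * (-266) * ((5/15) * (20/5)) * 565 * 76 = -1551113032000/3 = -517037677333.33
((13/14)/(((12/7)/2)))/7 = 13/84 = 0.15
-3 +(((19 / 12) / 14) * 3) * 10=0.39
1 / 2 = 0.50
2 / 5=0.40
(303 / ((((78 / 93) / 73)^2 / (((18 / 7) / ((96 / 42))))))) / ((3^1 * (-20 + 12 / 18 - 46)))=-13965427863 / 1059968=-13175.33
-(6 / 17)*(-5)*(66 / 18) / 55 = 2 / 17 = 0.12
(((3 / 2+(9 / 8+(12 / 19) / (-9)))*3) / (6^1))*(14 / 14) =1165 / 912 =1.28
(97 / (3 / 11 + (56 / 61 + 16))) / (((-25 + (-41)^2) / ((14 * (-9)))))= -0.43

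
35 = 35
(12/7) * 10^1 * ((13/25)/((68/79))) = 6162/595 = 10.36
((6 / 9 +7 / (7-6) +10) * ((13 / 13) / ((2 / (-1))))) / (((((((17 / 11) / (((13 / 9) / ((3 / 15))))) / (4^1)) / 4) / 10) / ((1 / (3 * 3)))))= -3031600 / 4131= -733.87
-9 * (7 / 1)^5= -151263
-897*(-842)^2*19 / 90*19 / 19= -2013812242 / 15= -134254149.47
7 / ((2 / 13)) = 91 / 2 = 45.50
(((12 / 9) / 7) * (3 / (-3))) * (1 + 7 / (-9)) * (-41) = 1.74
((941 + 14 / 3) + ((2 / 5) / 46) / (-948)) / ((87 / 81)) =927869211 / 1053860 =880.45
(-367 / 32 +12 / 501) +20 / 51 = -3012331 / 272544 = -11.05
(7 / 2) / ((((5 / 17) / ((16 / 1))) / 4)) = 3808 / 5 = 761.60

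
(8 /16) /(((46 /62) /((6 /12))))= 31 /92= 0.34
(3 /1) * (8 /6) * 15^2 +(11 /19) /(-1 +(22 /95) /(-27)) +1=2329402 /2587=900.43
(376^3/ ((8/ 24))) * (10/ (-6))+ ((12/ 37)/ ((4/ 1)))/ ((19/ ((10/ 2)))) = -186848176625/ 703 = -265786879.98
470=470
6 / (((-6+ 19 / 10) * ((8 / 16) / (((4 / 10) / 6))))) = -8 / 41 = -0.20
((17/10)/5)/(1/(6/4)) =51/100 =0.51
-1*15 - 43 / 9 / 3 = -448 / 27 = -16.59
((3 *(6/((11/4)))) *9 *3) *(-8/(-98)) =7776/539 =14.43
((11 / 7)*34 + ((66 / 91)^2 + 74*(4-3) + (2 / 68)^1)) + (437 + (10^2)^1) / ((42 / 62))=259226287 / 281554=920.70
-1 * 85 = -85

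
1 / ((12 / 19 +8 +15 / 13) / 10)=2470 / 2417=1.02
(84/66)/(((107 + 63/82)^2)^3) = 4256093399936/5238679328650346306816099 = 0.00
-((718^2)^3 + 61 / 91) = -12467749208805602045 / 91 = -137008233063797824.67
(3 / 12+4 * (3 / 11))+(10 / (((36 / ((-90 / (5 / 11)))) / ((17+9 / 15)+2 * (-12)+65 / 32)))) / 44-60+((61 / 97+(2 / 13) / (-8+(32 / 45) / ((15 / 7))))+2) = -58114047661 / 1148740736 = -50.59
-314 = -314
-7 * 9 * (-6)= 378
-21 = -21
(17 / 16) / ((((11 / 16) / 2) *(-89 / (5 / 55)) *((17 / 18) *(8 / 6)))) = -27 / 10769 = -0.00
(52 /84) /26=1 /42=0.02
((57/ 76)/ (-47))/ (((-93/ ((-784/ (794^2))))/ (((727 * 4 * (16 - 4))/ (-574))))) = 122136/ 9415088833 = 0.00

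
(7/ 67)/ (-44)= -0.00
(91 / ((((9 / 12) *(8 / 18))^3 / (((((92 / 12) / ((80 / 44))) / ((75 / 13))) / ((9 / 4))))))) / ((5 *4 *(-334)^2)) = 299299 / 836670000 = 0.00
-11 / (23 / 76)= -836 / 23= -36.35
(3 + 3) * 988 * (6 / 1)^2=213408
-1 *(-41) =41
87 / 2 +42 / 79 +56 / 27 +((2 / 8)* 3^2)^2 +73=4237613 / 34128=124.17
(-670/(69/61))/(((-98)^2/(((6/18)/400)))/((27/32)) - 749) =-122610/2827262557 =-0.00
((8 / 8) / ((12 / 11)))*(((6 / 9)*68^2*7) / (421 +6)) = 25432 / 549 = 46.32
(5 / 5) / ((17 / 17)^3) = 1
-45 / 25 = -9 / 5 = -1.80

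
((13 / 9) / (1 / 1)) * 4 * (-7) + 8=-292 / 9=-32.44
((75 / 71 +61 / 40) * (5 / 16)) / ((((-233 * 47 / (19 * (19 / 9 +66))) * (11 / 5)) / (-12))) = 426920785 / 821062176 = 0.52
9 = 9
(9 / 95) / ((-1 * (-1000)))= 9 / 95000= 0.00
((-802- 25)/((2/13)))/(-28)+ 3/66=118289/616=192.03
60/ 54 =1.11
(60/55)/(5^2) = 12/275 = 0.04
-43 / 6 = -7.17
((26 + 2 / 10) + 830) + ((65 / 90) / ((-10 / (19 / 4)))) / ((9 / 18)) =61597 / 72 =855.51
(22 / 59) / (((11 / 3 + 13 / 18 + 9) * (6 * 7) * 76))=33 / 3782254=0.00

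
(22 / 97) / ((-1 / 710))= -15620 / 97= -161.03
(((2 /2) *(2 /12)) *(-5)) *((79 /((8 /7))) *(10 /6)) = -13825 /144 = -96.01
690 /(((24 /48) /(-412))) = -568560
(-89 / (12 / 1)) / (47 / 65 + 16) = -5785 / 13044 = -0.44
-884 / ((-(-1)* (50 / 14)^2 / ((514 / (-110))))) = 11132212 / 34375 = 323.85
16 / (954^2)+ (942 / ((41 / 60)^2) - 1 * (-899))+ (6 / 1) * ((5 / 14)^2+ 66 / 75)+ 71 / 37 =101390993973643043 / 34671471971850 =2924.33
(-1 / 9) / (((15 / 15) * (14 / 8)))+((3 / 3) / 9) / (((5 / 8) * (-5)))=-52 / 525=-0.10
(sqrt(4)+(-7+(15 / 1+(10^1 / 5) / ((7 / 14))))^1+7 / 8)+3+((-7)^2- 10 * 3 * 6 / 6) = 36.88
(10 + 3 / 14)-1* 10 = 3 / 14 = 0.21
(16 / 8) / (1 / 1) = 2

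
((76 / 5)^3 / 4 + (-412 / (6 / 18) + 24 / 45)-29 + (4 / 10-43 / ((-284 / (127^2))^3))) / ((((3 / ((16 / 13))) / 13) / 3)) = 67655134076885053 / 536866500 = 126018542.93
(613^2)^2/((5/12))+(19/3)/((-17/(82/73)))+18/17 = 6308355802655956/18615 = 338885619267.04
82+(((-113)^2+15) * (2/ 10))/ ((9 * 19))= 82894/ 855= 96.95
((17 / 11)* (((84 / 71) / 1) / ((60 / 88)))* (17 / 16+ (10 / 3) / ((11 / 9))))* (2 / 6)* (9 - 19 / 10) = 79373 / 3300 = 24.05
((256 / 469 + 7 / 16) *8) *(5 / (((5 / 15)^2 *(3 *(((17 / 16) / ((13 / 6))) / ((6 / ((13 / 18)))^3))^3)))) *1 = 188624911598.13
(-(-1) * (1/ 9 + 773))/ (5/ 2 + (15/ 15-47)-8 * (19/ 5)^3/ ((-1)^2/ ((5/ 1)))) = -347900/ 1007271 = -0.35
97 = 97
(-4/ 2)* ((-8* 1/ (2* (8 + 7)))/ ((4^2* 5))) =1/ 150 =0.01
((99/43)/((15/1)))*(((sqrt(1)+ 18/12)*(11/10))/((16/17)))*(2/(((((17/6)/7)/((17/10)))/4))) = 129591/8600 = 15.07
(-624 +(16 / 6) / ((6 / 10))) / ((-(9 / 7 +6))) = 85.04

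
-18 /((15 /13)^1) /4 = -39 /10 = -3.90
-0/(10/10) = 0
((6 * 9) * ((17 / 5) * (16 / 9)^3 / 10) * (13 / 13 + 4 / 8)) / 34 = 1024 / 225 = 4.55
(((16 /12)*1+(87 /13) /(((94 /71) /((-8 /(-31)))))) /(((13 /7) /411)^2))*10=4135474371840 /3201029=1291920.31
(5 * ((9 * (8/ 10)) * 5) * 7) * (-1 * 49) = -61740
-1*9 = -9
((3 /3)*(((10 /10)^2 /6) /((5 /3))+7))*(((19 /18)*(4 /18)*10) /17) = 1349 /1377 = 0.98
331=331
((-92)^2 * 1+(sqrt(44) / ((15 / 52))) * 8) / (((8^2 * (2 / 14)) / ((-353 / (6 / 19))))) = -24836021 / 24 - 610337 * sqrt(11) / 90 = -1057325.97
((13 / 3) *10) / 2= 65 / 3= 21.67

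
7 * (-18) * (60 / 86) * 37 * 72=-10069920 / 43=-234184.19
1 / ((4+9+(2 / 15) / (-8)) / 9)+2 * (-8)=-11924 / 779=-15.31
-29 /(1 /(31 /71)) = -899 /71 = -12.66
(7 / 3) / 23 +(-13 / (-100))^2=81661 / 690000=0.12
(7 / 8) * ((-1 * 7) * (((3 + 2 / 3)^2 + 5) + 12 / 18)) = -117.06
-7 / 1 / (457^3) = -0.00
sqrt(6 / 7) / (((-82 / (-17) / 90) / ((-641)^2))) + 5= 5 + 314323965 * sqrt(42) / 287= 7097747.55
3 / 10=0.30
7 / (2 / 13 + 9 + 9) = 91 / 236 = 0.39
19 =19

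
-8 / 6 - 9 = -31 / 3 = -10.33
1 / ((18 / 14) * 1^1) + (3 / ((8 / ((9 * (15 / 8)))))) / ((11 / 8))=4261 / 792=5.38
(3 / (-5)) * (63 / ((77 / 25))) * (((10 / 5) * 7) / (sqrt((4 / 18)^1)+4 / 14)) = 119070 / 341 -138915 * sqrt(2) / 341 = -226.94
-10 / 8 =-5 / 4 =-1.25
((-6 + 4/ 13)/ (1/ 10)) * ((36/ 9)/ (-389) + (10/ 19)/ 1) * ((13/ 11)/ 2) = -1411180/ 81301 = -17.36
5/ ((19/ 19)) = 5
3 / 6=1 / 2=0.50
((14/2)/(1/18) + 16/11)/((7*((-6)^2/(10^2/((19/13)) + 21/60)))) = 6106411/175560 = 34.78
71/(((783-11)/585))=41535/772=53.80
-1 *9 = -9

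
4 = 4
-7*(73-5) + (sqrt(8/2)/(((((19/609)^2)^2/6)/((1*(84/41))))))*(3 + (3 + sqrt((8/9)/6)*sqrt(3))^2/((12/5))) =1192671207582008/5343161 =223214536.78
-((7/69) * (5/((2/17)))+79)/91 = -11497/12558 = -0.92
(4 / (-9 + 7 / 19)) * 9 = -171 / 41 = -4.17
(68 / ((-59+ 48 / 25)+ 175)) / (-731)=-25 / 31691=-0.00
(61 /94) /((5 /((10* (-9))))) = -549 /47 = -11.68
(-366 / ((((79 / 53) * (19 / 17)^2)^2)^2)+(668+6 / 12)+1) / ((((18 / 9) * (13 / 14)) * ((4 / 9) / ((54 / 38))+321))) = 1438148951020835333637147 / 1342903368517009571671334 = 1.07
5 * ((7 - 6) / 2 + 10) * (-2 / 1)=-105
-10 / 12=-5 / 6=-0.83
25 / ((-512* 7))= -25 / 3584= -0.01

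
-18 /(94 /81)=-729 /47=-15.51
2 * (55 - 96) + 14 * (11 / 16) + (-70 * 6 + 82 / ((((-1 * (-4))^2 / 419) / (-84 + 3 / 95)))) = -180804.06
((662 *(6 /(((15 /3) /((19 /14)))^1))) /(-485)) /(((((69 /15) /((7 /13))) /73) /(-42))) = 797.80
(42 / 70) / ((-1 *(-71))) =3 / 355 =0.01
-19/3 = -6.33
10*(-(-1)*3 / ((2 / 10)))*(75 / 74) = 152.03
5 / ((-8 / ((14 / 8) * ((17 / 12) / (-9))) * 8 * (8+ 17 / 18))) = 85 / 35328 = 0.00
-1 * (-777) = 777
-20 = -20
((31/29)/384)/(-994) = -31/11069184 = -0.00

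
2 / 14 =1 / 7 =0.14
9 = 9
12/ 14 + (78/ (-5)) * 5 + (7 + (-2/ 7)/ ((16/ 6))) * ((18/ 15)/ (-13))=-70779/ 910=-77.78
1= 1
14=14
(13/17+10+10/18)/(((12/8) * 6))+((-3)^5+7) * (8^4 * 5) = -6655424828/1377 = -4833278.74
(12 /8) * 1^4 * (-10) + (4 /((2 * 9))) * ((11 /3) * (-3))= -157 /9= -17.44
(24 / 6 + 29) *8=264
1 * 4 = 4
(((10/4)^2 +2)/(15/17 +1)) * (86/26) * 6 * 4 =72369/208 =347.93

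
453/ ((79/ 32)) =14496/ 79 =183.49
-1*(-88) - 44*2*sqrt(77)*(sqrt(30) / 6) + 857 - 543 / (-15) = 4906 / 5 - 44*sqrt(2310) / 3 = 276.28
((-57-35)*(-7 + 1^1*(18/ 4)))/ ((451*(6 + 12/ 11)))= 115/ 1599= 0.07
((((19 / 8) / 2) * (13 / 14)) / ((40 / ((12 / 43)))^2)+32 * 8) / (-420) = -10602907823 / 17395392000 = -0.61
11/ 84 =0.13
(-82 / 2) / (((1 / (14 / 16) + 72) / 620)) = -347.54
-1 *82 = -82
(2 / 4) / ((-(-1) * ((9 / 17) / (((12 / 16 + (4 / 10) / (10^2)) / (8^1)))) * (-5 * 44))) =-6409 / 15840000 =-0.00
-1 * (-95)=95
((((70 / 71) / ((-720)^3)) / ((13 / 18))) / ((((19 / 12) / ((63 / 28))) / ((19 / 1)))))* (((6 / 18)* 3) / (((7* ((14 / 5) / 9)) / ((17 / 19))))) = -0.00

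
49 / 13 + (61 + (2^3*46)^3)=647869258 / 13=49836096.77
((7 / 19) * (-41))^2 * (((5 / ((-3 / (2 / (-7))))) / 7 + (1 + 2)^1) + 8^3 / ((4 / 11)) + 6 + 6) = 351650071 / 1083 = 324699.97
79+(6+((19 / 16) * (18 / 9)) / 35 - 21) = 17939 / 280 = 64.07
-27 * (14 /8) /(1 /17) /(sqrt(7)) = -459 * sqrt(7) /4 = -303.60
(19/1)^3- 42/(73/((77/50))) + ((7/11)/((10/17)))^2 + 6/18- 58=720944263/105996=6801.62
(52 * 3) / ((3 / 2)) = 104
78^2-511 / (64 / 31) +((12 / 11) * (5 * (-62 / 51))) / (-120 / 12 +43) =2305005125 / 394944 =5836.28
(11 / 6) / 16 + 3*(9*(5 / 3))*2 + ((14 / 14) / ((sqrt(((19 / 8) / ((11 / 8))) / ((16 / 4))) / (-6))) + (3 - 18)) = 7211 / 96 - 12*sqrt(209) / 19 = 65.98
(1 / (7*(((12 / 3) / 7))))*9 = 9 / 4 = 2.25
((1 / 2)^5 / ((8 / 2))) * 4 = 1 / 32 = 0.03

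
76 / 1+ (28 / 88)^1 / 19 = 31775 / 418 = 76.02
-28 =-28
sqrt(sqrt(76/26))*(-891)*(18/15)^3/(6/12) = -384912*13^(3/4)*38^(1/4)/1625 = -4026.35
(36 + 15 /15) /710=0.05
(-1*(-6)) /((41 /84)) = 504 /41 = 12.29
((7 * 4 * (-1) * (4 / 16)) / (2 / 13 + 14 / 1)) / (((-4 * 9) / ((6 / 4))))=91 / 4416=0.02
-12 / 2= -6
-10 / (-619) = 10 / 619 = 0.02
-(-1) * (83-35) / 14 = 24 / 7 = 3.43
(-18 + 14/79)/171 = -0.10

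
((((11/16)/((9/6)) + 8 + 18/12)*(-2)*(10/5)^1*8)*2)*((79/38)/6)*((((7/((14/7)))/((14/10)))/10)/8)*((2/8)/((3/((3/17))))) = -18881/186048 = -0.10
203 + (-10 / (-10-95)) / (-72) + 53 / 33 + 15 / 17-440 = -33153559 / 141372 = -234.51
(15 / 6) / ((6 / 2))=5 / 6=0.83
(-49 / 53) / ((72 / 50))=-1225 / 1908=-0.64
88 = 88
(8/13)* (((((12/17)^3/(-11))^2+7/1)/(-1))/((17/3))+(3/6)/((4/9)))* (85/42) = -73135585585/531557544518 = -0.14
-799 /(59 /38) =-30362 /59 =-514.61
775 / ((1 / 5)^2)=19375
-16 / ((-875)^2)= -16 / 765625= -0.00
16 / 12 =4 / 3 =1.33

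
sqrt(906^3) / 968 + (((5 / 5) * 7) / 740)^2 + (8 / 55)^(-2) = 75.44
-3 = -3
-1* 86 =-86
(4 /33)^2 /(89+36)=16 /136125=0.00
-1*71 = -71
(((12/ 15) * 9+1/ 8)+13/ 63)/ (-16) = -18979/ 40320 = -0.47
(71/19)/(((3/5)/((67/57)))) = 23785/3249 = 7.32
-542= -542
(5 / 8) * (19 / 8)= 95 / 64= 1.48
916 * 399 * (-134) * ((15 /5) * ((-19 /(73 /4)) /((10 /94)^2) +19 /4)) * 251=5871550588140762 /1825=3217287993501.79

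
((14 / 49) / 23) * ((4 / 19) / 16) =1 / 6118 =0.00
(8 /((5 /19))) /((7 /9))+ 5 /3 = 4279 /105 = 40.75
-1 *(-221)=221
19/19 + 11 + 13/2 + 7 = 51/2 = 25.50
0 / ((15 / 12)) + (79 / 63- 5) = -236 / 63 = -3.75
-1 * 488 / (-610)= 0.80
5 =5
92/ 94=46/ 47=0.98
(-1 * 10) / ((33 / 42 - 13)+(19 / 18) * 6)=420 / 247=1.70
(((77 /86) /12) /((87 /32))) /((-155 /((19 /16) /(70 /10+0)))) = -209 /6958260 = -0.00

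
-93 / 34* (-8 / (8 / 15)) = 1395 / 34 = 41.03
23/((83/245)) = 5635/83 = 67.89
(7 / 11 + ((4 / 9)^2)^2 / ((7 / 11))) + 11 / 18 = 1322393 / 1010394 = 1.31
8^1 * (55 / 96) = 55 / 12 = 4.58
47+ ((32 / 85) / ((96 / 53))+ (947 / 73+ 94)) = 154.18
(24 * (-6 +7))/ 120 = 1/ 5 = 0.20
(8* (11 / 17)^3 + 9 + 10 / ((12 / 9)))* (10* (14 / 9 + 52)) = 442054250 / 44217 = 9997.38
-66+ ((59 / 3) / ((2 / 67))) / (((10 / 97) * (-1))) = -387401 / 60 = -6456.68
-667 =-667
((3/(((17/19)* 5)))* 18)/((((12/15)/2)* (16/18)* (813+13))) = 4617/112336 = 0.04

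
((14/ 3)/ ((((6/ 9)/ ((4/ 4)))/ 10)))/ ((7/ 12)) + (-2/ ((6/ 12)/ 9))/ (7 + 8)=588/ 5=117.60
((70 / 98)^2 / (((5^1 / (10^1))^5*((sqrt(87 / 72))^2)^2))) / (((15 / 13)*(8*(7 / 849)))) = 42382080 / 288463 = 146.92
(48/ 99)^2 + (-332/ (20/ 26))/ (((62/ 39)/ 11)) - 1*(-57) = -494427304/ 168795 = -2929.16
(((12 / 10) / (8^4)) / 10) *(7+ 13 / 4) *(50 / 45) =41 / 122880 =0.00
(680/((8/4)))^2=115600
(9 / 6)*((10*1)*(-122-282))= -6060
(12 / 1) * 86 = 1032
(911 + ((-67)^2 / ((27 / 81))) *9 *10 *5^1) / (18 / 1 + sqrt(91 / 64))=6982342272 / 20645 - 48488488 *sqrt(91) / 20645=315804.87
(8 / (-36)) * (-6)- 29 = -83 / 3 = -27.67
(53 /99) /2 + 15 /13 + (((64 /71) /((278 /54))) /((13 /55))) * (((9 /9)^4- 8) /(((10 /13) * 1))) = -135132401 /25402806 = -5.32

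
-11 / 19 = -0.58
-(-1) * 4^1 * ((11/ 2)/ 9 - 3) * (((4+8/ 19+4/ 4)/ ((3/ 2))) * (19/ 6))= -8858/ 81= -109.36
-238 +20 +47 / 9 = -1915 / 9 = -212.78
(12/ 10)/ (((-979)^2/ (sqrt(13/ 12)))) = 0.00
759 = 759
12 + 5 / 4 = 13.25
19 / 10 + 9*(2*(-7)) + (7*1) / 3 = -3653 / 30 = -121.77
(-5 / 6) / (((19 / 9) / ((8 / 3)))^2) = -480 / 361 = -1.33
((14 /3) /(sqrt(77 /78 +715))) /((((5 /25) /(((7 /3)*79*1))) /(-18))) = -77420*sqrt(4356066) /55847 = -2893.35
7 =7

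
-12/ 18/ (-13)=2/ 39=0.05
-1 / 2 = -0.50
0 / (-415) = 0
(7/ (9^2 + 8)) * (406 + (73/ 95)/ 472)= 127435791/ 3990760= 31.93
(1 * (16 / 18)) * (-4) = -32 / 9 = -3.56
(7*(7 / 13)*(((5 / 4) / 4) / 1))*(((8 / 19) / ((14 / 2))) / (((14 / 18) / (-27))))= -1215 / 494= -2.46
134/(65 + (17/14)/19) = 35644/17307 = 2.06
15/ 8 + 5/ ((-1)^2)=55/ 8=6.88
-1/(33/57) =-19/11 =-1.73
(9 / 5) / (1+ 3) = 9 / 20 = 0.45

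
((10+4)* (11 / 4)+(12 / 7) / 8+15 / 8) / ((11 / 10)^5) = 28412500 / 1127357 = 25.20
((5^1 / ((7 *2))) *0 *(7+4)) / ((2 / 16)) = 0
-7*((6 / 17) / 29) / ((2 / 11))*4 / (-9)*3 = 308 / 493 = 0.62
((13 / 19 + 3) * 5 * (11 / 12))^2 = 3705625 / 12996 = 285.14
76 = 76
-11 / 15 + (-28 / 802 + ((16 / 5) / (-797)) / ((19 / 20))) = -70360763 / 91085145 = -0.77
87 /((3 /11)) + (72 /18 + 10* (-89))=-567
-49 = -49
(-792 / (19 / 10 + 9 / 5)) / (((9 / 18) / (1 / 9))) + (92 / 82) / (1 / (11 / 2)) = -62799 / 1517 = -41.40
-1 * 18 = -18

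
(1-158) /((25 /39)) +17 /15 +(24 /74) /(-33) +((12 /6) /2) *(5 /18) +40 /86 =-1914156479 /7875450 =-243.05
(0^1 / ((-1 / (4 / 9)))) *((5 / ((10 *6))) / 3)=0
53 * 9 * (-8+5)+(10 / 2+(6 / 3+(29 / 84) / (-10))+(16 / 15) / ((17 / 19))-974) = -34226909 / 14280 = -2396.84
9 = 9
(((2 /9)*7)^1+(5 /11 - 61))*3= -176.97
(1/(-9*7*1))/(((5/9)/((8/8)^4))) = -1/35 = -0.03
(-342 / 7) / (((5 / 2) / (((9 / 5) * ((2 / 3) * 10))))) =-8208 / 35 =-234.51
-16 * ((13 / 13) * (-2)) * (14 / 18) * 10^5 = 2488888.89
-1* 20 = -20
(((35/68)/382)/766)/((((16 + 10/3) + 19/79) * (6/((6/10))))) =1659/184610081248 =0.00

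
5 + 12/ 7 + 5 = 82/ 7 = 11.71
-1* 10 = -10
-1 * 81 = -81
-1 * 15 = -15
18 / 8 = 9 / 4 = 2.25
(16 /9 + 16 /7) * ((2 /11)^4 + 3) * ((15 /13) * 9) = 24103680 /190333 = 126.64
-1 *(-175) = 175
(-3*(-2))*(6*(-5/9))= -20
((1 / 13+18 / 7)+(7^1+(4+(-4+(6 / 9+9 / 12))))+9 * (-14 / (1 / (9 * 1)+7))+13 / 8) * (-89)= 3909859 / 8736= 447.56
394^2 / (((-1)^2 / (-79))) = -12263644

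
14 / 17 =0.82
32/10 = 16/5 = 3.20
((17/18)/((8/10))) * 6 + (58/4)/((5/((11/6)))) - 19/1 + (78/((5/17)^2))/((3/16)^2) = 1923089/75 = 25641.19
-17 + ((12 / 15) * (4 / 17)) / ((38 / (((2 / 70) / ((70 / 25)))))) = -1345291 / 79135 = -17.00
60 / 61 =0.98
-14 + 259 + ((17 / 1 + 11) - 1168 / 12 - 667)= -1474 / 3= -491.33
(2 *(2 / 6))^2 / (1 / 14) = 56 / 9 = 6.22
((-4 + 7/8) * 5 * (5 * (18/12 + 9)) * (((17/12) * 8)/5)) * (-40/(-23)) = -74375/23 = -3233.70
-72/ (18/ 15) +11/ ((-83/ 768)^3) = -5017140372/ 571787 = -8774.49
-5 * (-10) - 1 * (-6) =56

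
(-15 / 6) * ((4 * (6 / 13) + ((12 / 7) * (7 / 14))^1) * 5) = -3075 / 91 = -33.79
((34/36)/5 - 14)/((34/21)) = -8701/1020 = -8.53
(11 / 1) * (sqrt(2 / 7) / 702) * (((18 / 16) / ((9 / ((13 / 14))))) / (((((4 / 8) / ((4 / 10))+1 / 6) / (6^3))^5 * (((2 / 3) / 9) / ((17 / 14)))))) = 10054435710173184 * sqrt(14) / 28647703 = 1313203143.89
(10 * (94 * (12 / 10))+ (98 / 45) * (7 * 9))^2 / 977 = 40018276 / 24425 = 1638.41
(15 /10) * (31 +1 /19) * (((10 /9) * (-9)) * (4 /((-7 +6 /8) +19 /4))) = 23600 /19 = 1242.11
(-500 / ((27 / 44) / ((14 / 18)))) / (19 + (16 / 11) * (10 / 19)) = -32186000 / 1003833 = -32.06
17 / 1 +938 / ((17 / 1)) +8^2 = 2315 / 17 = 136.18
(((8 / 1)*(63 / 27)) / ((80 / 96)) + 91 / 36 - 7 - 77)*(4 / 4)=-10633 / 180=-59.07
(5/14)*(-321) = -1605/14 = -114.64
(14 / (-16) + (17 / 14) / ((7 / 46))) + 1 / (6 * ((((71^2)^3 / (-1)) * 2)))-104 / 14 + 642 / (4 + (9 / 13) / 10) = 12547091158426826689 / 79691699028389784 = 157.45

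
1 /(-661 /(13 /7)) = -13 /4627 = -0.00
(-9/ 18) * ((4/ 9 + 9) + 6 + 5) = -92/ 9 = -10.22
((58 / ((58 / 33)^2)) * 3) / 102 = 1089 / 1972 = 0.55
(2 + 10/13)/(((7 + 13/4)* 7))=144/3731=0.04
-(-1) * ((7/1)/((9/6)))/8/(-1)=-7/12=-0.58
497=497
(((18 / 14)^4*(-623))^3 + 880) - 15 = -199104032997604034 / 40353607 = -4933983546.94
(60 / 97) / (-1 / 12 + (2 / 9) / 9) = -19440 / 1843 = -10.55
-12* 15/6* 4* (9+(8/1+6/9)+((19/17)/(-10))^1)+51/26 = -930245/442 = -2104.63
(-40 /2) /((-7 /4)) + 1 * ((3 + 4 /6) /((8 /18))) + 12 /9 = 1765 /84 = 21.01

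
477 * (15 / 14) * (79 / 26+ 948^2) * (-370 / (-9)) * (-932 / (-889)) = 1601460623351850 / 80899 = 19795802461.73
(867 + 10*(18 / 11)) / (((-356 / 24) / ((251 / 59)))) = -14633802 / 57761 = -253.35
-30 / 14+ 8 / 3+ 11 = 242 / 21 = 11.52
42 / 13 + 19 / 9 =625 / 117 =5.34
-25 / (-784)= 25 / 784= 0.03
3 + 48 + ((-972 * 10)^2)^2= 8926168066560051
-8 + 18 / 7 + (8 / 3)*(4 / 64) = -221 / 42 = -5.26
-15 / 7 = -2.14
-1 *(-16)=16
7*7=49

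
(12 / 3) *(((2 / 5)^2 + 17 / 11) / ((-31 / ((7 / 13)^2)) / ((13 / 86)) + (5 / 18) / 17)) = -28128744 / 2916403325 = -0.01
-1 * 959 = -959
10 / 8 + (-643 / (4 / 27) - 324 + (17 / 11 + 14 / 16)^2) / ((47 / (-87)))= 3138943681 / 363968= 8624.23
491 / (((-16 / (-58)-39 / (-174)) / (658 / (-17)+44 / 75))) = -47727164 / 1275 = -37433.07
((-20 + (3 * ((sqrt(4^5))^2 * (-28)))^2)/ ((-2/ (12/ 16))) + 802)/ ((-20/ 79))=438375943267/ 40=10959398581.68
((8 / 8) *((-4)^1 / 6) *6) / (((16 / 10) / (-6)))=15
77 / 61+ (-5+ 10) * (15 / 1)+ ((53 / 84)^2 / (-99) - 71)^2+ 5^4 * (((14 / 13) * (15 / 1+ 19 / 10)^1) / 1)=16492.83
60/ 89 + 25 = 2285/ 89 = 25.67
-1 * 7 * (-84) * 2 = 1176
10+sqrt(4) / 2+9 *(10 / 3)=41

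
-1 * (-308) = 308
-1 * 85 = -85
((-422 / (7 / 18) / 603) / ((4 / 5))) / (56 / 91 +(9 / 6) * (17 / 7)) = -0.53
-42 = -42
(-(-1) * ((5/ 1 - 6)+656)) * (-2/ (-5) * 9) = 2358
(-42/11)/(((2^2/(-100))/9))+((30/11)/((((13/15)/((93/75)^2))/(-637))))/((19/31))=-21786912/5225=-4169.74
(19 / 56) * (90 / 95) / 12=3 / 112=0.03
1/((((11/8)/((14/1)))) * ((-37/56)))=-6272/407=-15.41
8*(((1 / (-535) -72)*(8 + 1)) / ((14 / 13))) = -2575404 / 535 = -4813.84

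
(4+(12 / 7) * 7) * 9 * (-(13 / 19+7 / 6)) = -5064 / 19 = -266.53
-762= -762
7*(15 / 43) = 105 / 43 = 2.44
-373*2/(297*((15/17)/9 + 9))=-6341/22968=-0.28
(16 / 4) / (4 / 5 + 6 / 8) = 2.58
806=806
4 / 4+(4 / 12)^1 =4 / 3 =1.33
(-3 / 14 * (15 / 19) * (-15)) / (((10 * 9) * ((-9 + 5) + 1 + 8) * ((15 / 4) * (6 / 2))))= 1 / 1995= 0.00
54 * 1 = 54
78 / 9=26 / 3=8.67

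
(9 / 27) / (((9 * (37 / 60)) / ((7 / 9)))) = 140 / 2997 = 0.05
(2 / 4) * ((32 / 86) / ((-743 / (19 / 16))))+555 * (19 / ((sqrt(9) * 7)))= 224601337 / 447286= 502.14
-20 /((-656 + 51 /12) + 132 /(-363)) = 0.03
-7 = -7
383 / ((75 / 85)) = 6511 / 15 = 434.07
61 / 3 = 20.33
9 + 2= 11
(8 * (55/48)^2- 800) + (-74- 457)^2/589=-52719107/169632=-310.79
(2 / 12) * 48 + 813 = 821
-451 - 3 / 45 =-6766 / 15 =-451.07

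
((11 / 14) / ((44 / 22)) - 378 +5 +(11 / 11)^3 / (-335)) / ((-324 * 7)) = 3495083 / 21273840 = 0.16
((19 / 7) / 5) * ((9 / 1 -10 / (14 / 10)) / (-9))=-247 / 2205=-0.11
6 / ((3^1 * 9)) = 2 / 9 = 0.22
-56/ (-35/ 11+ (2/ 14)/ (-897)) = 483483/ 27472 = 17.60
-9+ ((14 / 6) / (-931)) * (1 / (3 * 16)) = -172369 / 19152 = -9.00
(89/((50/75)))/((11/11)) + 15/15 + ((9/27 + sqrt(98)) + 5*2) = 7*sqrt(2) + 869/6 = 154.73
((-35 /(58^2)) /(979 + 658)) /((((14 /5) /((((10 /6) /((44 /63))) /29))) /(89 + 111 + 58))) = -338625 /7026763568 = -0.00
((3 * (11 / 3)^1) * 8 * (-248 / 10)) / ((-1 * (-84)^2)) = 682 / 2205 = 0.31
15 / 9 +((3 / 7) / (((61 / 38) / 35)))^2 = 993305 / 11163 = 88.98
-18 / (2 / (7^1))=-63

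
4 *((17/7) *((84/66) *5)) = 680/11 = 61.82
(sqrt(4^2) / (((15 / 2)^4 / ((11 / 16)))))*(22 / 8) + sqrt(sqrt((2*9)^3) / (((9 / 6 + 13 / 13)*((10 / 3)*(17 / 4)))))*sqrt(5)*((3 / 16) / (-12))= -9*2^(3 / 4)*sqrt(85) / 2720 + 121 / 50625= -0.05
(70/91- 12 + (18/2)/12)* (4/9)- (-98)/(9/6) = 7099/117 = 60.68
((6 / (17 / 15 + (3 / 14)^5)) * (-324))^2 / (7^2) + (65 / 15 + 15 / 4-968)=59270147472666003529 / 1003935133228908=59037.83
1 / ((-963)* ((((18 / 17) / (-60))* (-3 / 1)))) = -170 / 8667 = -0.02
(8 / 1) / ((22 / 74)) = 296 / 11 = 26.91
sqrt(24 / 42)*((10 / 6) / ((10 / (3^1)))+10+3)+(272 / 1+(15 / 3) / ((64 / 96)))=27*sqrt(7) / 7+559 / 2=289.71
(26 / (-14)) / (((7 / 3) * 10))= -39 / 490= -0.08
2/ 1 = 2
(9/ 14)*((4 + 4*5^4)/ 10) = 5634/ 35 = 160.97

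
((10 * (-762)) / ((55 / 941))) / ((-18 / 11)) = 239014 / 3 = 79671.33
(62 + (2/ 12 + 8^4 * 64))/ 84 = 1573237/ 504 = 3121.50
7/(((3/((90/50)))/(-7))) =-147/5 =-29.40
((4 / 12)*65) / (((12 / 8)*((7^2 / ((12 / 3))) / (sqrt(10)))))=520*sqrt(10) / 441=3.73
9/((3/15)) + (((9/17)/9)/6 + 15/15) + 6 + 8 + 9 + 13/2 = 3851/51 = 75.51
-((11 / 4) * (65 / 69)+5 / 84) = -1280 / 483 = -2.65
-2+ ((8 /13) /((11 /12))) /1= -190 /143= -1.33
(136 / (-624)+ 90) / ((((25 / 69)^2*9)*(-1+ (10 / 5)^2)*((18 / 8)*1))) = 7409174 / 658125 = 11.26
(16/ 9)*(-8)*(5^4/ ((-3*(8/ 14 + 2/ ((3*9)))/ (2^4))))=4480000/ 61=73442.62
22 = 22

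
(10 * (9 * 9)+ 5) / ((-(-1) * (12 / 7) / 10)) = 28525 / 6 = 4754.17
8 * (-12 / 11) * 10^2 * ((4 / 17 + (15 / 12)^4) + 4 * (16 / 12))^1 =-2614475 / 374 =-6990.57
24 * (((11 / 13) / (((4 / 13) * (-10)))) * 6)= -198 / 5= -39.60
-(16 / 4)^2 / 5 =-16 / 5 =-3.20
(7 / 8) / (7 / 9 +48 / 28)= 441 / 1256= 0.35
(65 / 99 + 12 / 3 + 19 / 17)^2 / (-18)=-47219762 / 25492401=-1.85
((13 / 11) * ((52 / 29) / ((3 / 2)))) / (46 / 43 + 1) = 58136 / 85173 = 0.68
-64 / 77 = -0.83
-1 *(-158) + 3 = 161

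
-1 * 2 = -2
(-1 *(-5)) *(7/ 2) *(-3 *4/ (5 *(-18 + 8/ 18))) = 2.39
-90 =-90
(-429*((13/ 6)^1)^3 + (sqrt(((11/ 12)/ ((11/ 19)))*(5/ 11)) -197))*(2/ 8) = -328355/ 288 + sqrt(3135)/ 264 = -1139.91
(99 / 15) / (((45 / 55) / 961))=116281 / 15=7752.07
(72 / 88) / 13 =9 / 143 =0.06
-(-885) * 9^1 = 7965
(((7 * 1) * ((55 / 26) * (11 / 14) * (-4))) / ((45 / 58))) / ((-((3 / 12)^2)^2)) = 15355.62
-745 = -745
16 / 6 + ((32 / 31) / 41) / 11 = 111944 / 41943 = 2.67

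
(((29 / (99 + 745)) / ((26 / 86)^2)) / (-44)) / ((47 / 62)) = -1662251 / 147485624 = -0.01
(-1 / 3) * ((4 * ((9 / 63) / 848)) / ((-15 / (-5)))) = -1 / 13356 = -0.00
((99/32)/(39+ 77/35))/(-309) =-165/678976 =-0.00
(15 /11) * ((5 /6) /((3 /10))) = 125 /33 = 3.79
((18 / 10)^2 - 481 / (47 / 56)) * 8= -5356744 / 1175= -4558.93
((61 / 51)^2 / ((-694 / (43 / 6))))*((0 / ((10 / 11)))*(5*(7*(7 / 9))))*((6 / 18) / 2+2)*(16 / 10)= 0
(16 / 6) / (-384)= -1 / 144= -0.01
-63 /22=-2.86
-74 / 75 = -0.99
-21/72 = -7/24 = -0.29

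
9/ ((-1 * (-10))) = 9/ 10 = 0.90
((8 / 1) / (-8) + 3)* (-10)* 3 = -60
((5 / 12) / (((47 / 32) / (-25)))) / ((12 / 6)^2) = -250 / 141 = -1.77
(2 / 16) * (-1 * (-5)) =5 / 8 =0.62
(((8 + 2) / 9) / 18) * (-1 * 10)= -50 / 81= -0.62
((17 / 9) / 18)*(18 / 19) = 17 / 171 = 0.10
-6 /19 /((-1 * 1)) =6 /19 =0.32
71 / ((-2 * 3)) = -11.83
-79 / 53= -1.49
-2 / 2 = -1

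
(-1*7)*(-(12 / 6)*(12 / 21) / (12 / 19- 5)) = -152 / 83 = -1.83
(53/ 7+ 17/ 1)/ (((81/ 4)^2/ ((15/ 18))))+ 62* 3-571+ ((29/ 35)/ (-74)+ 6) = -19319054837/ 50978970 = -378.96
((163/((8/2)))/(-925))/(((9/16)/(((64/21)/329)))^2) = -42729472/3576491003925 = -0.00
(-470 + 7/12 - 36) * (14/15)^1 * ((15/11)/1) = -42455/66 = -643.26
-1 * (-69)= 69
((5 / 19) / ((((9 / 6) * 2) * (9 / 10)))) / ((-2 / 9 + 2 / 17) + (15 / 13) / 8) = 88400 / 35967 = 2.46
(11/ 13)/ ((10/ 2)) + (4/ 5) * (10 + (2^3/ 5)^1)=3071/ 325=9.45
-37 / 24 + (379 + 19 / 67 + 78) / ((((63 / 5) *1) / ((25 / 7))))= 128.07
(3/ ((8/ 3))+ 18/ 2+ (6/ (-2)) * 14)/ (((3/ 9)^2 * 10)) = -459/ 16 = -28.69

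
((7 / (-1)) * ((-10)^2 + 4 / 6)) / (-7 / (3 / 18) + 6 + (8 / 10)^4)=660625 / 33366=19.80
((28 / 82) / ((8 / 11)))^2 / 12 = 5929 / 322752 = 0.02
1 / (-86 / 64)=-32 / 43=-0.74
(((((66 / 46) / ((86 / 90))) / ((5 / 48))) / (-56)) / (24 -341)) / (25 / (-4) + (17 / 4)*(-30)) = -7128 / 1174106185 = -0.00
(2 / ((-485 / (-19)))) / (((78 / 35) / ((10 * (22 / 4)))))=7315 / 3783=1.93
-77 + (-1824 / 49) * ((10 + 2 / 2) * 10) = -204413 / 49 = -4171.69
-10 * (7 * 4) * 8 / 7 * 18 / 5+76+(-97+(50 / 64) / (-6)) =-225241 / 192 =-1173.13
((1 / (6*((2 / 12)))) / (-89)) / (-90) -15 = -120149 / 8010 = -15.00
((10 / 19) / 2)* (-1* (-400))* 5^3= 250000 / 19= 13157.89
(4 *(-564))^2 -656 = 5088880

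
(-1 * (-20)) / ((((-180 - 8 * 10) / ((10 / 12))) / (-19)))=95 / 78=1.22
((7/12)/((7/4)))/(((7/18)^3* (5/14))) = 3888/245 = 15.87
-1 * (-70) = 70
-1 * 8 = -8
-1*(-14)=14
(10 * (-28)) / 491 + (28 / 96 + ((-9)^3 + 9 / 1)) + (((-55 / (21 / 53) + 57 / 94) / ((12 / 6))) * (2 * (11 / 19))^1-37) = -61676344573 / 73661784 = -837.29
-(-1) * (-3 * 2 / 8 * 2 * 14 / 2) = -21 / 2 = -10.50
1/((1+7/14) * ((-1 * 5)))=-2/15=-0.13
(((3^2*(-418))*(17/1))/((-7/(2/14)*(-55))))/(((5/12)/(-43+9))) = 2372112/1225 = 1936.42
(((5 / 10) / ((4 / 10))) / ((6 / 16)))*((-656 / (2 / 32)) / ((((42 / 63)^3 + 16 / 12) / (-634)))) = 149725440 / 11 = 13611403.64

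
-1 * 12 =-12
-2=-2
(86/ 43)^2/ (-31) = -4/ 31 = -0.13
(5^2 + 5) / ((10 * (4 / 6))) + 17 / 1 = 43 / 2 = 21.50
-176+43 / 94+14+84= -7289 / 94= -77.54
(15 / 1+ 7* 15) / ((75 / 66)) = 528 / 5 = 105.60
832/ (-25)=-832/ 25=-33.28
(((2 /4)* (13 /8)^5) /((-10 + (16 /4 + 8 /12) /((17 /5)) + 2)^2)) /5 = 33813 /1310720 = 0.03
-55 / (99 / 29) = -145 / 9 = -16.11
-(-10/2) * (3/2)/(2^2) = 15/8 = 1.88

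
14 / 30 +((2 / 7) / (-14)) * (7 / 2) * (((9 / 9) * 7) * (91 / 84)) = -3 / 40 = -0.08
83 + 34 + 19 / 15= 1774 / 15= 118.27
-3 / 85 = -0.04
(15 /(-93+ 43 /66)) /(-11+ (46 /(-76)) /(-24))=180576 /12200971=0.01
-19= -19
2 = 2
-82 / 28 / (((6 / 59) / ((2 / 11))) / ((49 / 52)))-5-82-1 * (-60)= -109597 / 3432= -31.93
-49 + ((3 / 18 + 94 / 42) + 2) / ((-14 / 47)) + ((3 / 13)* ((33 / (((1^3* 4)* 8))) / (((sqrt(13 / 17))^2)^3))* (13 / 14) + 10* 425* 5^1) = 437916008063 / 20669376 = 21186.71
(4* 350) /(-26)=-700 /13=-53.85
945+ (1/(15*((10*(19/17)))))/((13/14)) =17506244/18525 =945.01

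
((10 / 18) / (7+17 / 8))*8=0.49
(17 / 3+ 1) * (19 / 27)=380 / 81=4.69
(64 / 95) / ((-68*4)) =-4 / 1615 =-0.00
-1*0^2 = 0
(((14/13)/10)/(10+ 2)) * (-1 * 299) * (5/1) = -161/12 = -13.42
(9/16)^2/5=0.06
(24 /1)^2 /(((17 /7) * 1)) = 4032 /17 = 237.18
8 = 8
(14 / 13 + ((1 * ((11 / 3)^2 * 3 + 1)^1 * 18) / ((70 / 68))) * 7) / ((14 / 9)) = 1480131 / 455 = 3253.04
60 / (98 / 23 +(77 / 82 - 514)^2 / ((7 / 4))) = 16238460 / 40710441109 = 0.00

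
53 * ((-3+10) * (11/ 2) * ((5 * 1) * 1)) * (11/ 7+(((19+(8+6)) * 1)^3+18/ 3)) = 366724490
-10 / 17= -0.59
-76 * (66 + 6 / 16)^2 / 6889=-5357259 / 110224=-48.60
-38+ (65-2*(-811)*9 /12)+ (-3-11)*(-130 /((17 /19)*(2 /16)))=595559 /34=17516.44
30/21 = 10/7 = 1.43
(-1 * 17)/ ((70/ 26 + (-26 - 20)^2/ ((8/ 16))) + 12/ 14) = -1547/ 385435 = -0.00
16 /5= 3.20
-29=-29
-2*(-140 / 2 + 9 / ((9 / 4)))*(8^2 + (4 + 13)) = 10692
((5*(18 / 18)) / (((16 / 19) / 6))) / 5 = 57 / 8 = 7.12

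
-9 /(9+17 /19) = -171 /188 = -0.91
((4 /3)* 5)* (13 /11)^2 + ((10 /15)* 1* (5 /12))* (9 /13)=89695 /9438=9.50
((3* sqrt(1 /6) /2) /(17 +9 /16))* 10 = 0.35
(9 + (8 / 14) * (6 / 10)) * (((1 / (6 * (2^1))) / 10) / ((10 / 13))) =1417 / 14000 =0.10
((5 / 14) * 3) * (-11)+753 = 10377 / 14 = 741.21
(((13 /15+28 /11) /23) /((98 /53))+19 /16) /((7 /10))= 3771857 /2082696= 1.81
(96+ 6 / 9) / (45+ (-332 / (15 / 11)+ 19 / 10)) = -2900 / 5897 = -0.49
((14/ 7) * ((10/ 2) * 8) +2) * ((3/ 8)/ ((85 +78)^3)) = 123/ 17322988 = 0.00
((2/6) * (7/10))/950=0.00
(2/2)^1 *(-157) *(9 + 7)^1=-2512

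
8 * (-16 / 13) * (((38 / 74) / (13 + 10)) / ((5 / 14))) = -34048 / 55315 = -0.62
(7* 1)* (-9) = -63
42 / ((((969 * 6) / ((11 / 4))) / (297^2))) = 2264031 / 1292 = 1752.35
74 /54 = 37 /27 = 1.37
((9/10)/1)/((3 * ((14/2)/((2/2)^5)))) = 3/70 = 0.04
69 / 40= 1.72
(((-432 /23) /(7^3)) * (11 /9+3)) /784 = -114 /386561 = -0.00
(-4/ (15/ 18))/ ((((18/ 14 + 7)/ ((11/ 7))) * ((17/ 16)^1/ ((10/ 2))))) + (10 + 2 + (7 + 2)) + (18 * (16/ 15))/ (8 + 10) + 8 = 190663/ 7395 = 25.78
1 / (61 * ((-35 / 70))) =-2 / 61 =-0.03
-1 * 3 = -3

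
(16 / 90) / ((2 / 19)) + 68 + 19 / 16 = 51031 / 720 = 70.88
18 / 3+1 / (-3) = 17 / 3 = 5.67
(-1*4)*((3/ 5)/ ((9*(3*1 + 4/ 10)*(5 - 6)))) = 4/ 51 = 0.08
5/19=0.26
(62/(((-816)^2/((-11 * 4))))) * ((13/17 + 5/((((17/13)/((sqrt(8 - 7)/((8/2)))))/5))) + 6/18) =-408859/16979328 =-0.02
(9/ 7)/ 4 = 9/ 28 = 0.32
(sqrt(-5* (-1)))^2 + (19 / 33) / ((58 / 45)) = 3475 / 638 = 5.45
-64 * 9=-576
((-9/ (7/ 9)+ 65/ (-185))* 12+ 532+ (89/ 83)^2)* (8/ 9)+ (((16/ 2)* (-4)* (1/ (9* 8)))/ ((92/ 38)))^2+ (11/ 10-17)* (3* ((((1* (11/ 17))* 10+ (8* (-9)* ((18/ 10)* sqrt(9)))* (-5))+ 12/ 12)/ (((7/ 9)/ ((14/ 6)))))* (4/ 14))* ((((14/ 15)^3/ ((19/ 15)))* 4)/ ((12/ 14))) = -29466390485605918772/ 123472194324885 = -238647.99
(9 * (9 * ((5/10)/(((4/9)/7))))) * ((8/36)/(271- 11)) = 567/1040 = 0.55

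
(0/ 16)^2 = 0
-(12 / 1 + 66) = -78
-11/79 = -0.14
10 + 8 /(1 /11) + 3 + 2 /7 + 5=106.29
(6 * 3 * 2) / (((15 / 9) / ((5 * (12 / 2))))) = 648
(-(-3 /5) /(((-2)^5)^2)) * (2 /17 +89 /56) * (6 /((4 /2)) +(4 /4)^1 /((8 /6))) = 14625 /3899392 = 0.00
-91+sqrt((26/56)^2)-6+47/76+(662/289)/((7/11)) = -3548415/38437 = -92.32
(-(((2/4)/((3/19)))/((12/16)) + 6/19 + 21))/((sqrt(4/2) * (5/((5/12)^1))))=-4367 * sqrt(2)/4104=-1.50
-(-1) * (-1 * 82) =-82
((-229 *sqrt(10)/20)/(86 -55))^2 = 52441/38440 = 1.36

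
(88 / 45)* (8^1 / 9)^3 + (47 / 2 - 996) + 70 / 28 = -31775794 / 32805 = -968.63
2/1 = 2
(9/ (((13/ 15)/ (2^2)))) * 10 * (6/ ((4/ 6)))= 48600/ 13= 3738.46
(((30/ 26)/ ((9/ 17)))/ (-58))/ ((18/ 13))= -85/ 3132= -0.03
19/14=1.36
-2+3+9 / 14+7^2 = 709 / 14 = 50.64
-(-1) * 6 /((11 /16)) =96 /11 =8.73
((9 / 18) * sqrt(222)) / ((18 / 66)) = 11 * sqrt(222) / 6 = 27.32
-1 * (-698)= 698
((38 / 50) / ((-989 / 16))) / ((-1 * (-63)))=-304 / 1557675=-0.00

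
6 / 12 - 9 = -17 / 2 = -8.50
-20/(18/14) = -140/9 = -15.56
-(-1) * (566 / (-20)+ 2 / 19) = -5357 / 190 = -28.19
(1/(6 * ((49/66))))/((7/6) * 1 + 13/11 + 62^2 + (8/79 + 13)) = 57354/986035379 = 0.00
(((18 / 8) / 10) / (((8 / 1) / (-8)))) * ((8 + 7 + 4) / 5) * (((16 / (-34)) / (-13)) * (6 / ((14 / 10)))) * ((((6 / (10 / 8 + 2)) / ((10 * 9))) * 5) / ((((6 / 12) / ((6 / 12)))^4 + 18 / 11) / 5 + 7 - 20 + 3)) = 15048 / 10477831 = 0.00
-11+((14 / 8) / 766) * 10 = -16817 / 1532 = -10.98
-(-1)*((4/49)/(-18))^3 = -8/85766121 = -0.00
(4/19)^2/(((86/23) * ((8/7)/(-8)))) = -1288/15523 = -0.08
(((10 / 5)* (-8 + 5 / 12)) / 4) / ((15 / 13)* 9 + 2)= -169 / 552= -0.31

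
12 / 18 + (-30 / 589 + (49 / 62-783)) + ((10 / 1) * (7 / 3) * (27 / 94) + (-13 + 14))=-128541883 / 166098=-773.89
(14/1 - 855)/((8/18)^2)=-68121/16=-4257.56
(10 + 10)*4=80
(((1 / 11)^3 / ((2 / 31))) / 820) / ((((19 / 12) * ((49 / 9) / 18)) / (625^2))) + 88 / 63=5935339609 / 457250409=12.98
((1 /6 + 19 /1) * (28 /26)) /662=805 /25818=0.03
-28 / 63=-4 / 9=-0.44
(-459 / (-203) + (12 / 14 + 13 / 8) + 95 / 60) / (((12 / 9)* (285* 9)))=30823 / 16662240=0.00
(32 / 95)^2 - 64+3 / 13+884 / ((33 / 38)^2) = 141631791443 / 127766925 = 1108.52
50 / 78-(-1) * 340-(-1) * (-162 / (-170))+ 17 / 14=15909731 / 46410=342.81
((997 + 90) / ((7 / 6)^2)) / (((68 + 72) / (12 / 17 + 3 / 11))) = 1790289 / 320705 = 5.58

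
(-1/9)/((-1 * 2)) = 1/18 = 0.06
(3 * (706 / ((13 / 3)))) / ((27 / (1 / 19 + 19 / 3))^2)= 7195552 / 263169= 27.34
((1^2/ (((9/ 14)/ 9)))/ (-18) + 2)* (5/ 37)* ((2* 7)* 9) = 770/ 37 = 20.81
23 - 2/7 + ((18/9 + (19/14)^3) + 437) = 464.21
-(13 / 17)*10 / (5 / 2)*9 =-468 / 17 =-27.53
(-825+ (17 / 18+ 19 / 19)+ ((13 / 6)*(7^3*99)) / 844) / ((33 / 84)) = -78256759 / 41778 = -1873.16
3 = 3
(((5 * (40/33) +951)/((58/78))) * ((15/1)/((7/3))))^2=341364608363025/4986289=68460654.48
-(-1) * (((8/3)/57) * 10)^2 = 6400/29241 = 0.22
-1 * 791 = -791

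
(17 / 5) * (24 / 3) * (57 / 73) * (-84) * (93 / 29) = -60558624 / 10585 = -5721.17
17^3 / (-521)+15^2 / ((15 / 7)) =49792 / 521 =95.57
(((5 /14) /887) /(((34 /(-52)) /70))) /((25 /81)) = -2106 /15079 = -0.14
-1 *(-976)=976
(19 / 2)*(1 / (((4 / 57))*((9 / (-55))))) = -827.29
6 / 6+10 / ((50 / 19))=24 / 5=4.80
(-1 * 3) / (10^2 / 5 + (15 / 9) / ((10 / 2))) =-9 / 61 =-0.15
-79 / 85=-0.93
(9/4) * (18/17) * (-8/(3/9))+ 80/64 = -3803/68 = -55.93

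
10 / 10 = 1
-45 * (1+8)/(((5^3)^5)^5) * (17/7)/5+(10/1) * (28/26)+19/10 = 61034017805592678806991813189597451128065586090087854823/4817499887508833178451084222615463659167289733886718750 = 12.67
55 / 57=0.96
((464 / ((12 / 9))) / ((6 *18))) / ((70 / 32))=464 / 315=1.47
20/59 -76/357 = 0.13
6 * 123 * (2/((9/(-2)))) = -328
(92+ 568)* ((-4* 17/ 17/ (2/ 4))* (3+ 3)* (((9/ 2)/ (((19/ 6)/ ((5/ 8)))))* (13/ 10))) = -694980/ 19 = -36577.89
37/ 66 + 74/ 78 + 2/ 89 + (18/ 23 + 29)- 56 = -43355953/ 1756326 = -24.69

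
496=496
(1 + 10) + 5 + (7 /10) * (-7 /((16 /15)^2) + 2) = 13.09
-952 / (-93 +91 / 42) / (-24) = -238 / 545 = -0.44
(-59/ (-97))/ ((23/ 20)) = 1180/ 2231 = 0.53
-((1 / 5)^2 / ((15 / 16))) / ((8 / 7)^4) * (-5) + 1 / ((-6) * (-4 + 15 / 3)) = -0.04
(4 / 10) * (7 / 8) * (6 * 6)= 63 / 5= 12.60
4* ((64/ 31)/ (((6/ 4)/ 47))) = 24064/ 93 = 258.75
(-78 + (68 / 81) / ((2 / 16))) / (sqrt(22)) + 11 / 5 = 11 / 5-2887 * sqrt(22) / 891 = -13.00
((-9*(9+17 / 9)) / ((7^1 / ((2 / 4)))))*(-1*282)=1974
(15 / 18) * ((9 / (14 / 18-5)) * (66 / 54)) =-165 / 76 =-2.17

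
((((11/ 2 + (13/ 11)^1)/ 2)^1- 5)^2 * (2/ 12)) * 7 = 3.21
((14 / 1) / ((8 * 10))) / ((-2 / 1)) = -7 / 80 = -0.09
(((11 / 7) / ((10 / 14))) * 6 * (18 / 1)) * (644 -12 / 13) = 1986336 / 13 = 152795.08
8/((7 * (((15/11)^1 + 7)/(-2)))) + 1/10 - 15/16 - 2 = -40067/12880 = -3.11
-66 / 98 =-33 / 49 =-0.67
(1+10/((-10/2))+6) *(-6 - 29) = -175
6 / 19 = 0.32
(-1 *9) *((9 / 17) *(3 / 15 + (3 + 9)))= -4941 / 85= -58.13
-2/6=-1/3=-0.33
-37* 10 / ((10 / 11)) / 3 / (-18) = 407 / 54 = 7.54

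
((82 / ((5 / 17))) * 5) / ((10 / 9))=6273 / 5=1254.60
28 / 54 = 14 / 27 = 0.52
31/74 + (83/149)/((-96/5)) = 206357/529248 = 0.39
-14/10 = -7/5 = -1.40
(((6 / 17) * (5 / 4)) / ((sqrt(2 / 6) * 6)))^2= 75 / 4624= 0.02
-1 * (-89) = 89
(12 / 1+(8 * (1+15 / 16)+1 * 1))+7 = 71 / 2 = 35.50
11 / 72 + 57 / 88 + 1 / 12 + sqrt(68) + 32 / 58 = 8243 / 5742 + 2*sqrt(17) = 9.68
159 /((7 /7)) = 159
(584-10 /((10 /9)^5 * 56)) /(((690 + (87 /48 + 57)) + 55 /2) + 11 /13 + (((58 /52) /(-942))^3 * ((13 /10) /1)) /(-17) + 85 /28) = 98156892310970817753 /131156308740568105375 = 0.75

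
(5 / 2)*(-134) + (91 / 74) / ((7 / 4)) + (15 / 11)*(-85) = -183234 / 407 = -450.21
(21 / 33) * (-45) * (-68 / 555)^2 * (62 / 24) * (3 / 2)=-125426 / 75295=-1.67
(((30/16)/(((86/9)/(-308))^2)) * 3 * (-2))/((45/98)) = -47064402/1849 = -25453.98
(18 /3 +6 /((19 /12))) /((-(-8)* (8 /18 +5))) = 837 /3724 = 0.22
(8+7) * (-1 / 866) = -15 / 866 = -0.02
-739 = -739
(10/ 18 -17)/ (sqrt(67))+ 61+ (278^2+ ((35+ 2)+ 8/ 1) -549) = 76841 -148 * sqrt(67)/ 603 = 76838.99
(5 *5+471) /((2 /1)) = 248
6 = 6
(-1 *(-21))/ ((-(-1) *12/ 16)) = 28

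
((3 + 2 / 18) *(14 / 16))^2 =2401 / 324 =7.41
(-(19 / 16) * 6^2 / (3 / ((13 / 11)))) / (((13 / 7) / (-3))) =1197 / 44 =27.20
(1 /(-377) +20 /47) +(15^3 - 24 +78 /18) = 178381933 /53157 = 3355.76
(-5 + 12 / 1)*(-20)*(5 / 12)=-175 / 3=-58.33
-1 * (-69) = 69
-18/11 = -1.64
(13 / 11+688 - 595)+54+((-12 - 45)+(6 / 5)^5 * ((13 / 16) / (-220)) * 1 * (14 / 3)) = 91.14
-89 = -89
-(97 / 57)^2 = -9409 / 3249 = -2.90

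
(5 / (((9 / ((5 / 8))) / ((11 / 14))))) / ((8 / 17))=4675 / 8064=0.58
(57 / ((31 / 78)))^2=19766916 / 961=20569.11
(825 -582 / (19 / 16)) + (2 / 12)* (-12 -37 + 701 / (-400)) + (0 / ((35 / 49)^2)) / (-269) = 4961827 / 15200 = 326.44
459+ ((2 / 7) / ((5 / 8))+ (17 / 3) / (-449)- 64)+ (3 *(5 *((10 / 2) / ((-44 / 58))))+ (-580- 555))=-869599921 / 1037190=-838.42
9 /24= 3 /8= 0.38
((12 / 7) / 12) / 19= 1 / 133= 0.01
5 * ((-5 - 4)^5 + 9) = -295200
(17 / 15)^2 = 289 / 225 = 1.28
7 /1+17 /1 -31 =-7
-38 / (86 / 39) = -741 / 43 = -17.23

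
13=13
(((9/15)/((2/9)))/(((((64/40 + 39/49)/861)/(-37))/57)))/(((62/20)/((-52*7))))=4372310173140/18197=240276428.70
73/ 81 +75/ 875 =0.99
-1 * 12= -12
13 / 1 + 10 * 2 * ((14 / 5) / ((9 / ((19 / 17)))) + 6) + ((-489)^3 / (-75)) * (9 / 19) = 53681118746 / 72675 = 738646.28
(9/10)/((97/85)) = 153/194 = 0.79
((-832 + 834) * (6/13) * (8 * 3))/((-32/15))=-135/13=-10.38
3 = 3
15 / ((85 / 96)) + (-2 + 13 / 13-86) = -1191 / 17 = -70.06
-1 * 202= -202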